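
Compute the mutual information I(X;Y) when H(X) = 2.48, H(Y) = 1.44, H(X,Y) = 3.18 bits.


I(X;Y) = H(X) + H(Y) - H(X,Y) = 2.48 + 1.44 - 3.18 = 0.74

0.74 bits


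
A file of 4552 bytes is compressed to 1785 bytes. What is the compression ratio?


Ratio = original / compressed = 4552 / 1785 = 2.5501

2.5501


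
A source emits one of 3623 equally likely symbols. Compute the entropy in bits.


H = log2(n) = log2(3623) = 11.823

11.823 bits


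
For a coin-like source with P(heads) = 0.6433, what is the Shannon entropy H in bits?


H = -p*log2(p) - (1-p)*log2(1-p). -0.6433*log2(0.6433) = 0.409420; -0.3567*log2(0.3567) = 0.530490. H = 0.409420 + 0.530490 = 0.9399

0.9399 bits


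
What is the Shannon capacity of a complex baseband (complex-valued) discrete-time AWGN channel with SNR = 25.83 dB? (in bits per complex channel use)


SNR_linear = 10^(25.83/10) = 382.8247; C = log2(1 + SNR_linear) = log2(1 + 382.8247) = 8.5843

8.5843 bits/channel use


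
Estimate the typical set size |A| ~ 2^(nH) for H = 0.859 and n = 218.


log2|A_typical| = nH = 218 * 0.859 = 187.262, so |A_typical| ~ 2^187.262 = 2.352e+56

2.352e+56


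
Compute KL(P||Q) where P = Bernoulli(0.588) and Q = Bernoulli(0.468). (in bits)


KL = p*log2(p/q) + (1-p)*log2((1-p)/(1-q)) = 0.588*log2(0.588/0.468) + 0.412*log2(0.412/0.532) = 0.0417

0.0417 bits


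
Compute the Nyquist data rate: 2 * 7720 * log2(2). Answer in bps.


Rate = 2 * B * log2(M) = 2 * 7720 * 1.0 = 15440.0

15440.0 bps


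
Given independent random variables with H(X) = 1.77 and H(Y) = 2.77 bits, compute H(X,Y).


For independent variables, H(X,Y) = H(X) + H(Y) = 1.77 + 2.77 = 4.54

4.54 bits


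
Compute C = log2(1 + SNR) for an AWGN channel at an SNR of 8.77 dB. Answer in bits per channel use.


SNR_linear = 10^(8.77/10) = 7.5336; C = log2(1 + SNR_linear) = log2(1 + 7.5336) = 3.0931

3.0931 bits/channel use


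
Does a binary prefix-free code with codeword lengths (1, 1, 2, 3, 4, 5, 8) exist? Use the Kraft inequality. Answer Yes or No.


Kraft sum = sum(2^(-l_i)) = 1.4727, need <= 1. Result: violated (a binary prefix-free code with these lengths cannot exist)

No


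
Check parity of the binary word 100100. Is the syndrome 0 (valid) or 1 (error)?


Syndrome = XOR of all bits = 1 XOR 0 XOR 0 XOR 1 XOR 0 XOR 0 = 0

0


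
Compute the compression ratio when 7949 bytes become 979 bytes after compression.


Ratio = original / compressed = 7949 / 979 = 8.1195

8.1195


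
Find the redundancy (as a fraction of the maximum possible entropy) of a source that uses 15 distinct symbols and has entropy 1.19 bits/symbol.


H_max = log2(K) = log2(15) = 3.9069 bits/symbol. Redundancy = 1 - H/H_max = 1 - 1.19/3.9069 = 1 - 0.3046 = 0.6954

0.6954


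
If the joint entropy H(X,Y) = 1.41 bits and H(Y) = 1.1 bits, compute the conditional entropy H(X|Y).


H(X|Y) = H(X,Y) - H(Y) = 1.41 - 1.1 = 0.31

0.31 bits


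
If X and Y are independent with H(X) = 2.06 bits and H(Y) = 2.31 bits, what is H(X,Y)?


For independent variables, H(X,Y) = H(X) + H(Y) = 2.06 + 2.31 = 4.37

4.37 bits


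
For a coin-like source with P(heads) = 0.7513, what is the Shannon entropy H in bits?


H = -p*log2(p) - (1-p)*log2(1-p). -0.7513*log2(0.7513) = 0.309941; -0.2487*log2(0.2487) = 0.499271. H = 0.309941 + 0.499271 = 0.8092

0.8092 bits


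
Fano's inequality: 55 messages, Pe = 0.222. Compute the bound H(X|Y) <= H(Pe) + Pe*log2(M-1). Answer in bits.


H(Pe) = -Pe*log2(Pe) - (1-Pe)*log2(1-Pe) = -0.222*log2(0.222) - 0.778*log2(0.778) = 0.482044 + 0.281759 = 0.7638. Pe*log2(M-1) = 0.222*log2(54) = 1.277585. Bound = H(Pe) + Pe*log2(M-1) = 0.482044 + 0.281759 + 1.277585 = 2.0414

2.0414 bits


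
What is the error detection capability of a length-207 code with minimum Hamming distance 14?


Detection capability = d_min - 1 = 14 - 1 = 13

13 errors


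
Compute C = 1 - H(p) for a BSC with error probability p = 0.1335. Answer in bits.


H(p) = -p*log2(p) - (1-p)*log2(1-p) = -0.1335*log2(0.1335) - 0.8665*log2(0.8665) = 0.387829 + 0.179130 = 0.567. C = 1 - H(p) = 1 - 0.567 = 0.433

0.433 bits


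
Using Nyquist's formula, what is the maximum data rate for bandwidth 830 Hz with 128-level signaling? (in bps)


Rate = 2 * B * log2(M) = 2 * 830 * 7.0 = 11620.0

11620.0 bps


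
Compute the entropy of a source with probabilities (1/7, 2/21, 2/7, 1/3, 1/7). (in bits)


H = -sum(p_i * log2(p_i)). Terms: -(1/7)*log2(1/7) = 0.401051; -(2/21)*log2(2/21) = 0.323078; -(2/7)*log2(2/7) = 0.516387; -(1/3)*log2(1/3) = 0.528321; -(1/7)*log2(1/7) = 0.401051. H = 0.401051 + 0.323078 + 0.516387 + 0.528321 + 0.401051 = 2.1699

2.1699 bits


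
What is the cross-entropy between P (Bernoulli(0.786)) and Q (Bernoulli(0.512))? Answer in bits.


H(P,Q) = -p*log2(q) - (1-p)*log2(1-q). -0.786*log2(0.512) = 0.759106; -0.214*log2(0.488) = 0.221500. H(P,Q) = 0.759106 + 0.221500 = 0.9806

0.9806 bits


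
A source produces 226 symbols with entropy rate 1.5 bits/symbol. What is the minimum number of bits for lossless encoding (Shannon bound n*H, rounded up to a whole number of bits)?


Minimum bits >= n * H = 226 * 1.5 = 339.0, rounded up to a whole number of bits = 339

339 bits


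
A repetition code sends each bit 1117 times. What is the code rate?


Rate = k/n = 1/1117

1/1117


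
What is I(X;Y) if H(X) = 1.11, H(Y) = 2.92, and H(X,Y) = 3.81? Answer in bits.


I(X;Y) = H(X) + H(Y) - H(X,Y) = 1.11 + 2.92 - 3.81 = 0.22

0.22 bits


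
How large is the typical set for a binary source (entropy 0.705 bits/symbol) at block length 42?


log2|A_typical| = nH = 42 * 0.705 = 29.61, so |A_typical| ~ 2^29.61 = 8.194e+08

8.194e+08


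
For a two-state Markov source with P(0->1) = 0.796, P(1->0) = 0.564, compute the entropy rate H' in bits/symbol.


Stationary distribution: pi_0 = p10/(p01+p10) = 0.4147, pi_1 = 0.5853. Entropy rate H' = pi_0*H(p01) + pi_1*H(p10) = 0.4147*0.7299 + 0.5853*0.9881 = 0.881

0.881 bits/symbol


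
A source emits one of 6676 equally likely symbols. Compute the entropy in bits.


H = log2(n) = log2(6676) = 12.7048

12.7048 bits


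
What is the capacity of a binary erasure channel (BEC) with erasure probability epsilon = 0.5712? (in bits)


C = 1 - epsilon = 1 - 0.5712 = 0.4288

0.4288 bits


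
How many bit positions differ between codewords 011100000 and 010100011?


Count differing positions: . . ^ . . . . ^ ^ = 3 differences

3


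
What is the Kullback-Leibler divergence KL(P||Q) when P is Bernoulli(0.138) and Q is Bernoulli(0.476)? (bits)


KL = p*log2(p/q) + (1-p)*log2((1-p)/(1-q)) = 0.138*log2(0.138/0.476) + 0.862*log2(0.862/0.524) = 0.3725

0.3725 bits


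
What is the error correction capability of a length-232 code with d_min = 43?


Correction capability = floor((d-1)/2) = floor((43-1)/2) = 21

21 errors


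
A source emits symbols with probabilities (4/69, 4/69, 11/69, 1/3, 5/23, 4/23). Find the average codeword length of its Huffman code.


Huffman construction (repeatedly merge the two least-probable nodes; each merge adds 1 bit to every symbol beneath it): 4/69 + 4/69 = 8/69; 8/69 + 11/69 = 19/69; 4/23 + 5/23 = 9/23; 19/69 + 1/3 = 14/23; 9/23 + 14/23 = 1. Resulting codeword lengths (in the order the probabilities were given): (4, 4, 3, 2, 2, 2). L_avg = sum(p_i * l_i) = 4/69*4 + 4/69*4 + 11/69*3 + 1/3*2 + 5/23*2 + 4/23*2 = 55/23 = 2.3913

2.3913 bits


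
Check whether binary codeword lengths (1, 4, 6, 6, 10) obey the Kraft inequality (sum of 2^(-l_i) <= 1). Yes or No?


Kraft sum = sum(2^(-l_i)) = 0.5947, need <= 1. Result: satisfied (a binary prefix-free code with these lengths exists)

Yes


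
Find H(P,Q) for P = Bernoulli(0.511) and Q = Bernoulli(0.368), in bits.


H(P,Q) = -p*log2(q) - (1-p)*log2(1-q). -0.511*log2(0.368) = 0.736976; -0.489*log2(0.632) = 0.323720. H(P,Q) = 0.736976 + 0.323720 = 1.0607

1.0607 bits


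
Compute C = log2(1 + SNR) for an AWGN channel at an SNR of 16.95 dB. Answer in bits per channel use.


SNR_linear = 10^(16.95/10) = 49.545; C = log2(1 + SNR_linear) = log2(1 + 49.545) = 5.6595

5.6595 bits/channel use


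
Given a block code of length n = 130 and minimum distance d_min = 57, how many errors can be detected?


Detection capability = d_min - 1 = 57 - 1 = 56

56 errors


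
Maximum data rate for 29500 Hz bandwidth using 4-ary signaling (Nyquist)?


Rate = 2 * B * log2(M) = 2 * 29500 * 2.0 = 118000.0

118000.0 bps


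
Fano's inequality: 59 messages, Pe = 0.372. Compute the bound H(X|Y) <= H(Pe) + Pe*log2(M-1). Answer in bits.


H(Pe) = -Pe*log2(Pe) - (1-Pe)*log2(1-Pe) = -0.372*log2(0.372) - 0.628*log2(0.628) = 0.530705 + 0.421491 = 0.9522. Pe*log2(M-1) = 0.372*log2(58) = 2.179169. Bound = H(Pe) + Pe*log2(M-1) = 0.530705 + 0.421491 + 2.179169 = 3.1314

3.1314 bits


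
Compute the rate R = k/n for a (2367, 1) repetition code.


Rate = k/n = 1/2367

1/2367


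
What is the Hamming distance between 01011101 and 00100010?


Count differing positions: . ^ ^ ^ ^ ^ ^ ^ = 7 differences

7


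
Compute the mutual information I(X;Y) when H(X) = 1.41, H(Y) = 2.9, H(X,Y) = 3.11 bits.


I(X;Y) = H(X) + H(Y) - H(X,Y) = 1.41 + 2.9 - 3.11 = 1.2

1.2 bits


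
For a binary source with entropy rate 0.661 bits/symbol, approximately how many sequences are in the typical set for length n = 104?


log2|A_typical| = nH = 104 * 0.661 = 68.744, so |A_typical| ~ 2^68.744 = 4.943e+20

4.943e+20


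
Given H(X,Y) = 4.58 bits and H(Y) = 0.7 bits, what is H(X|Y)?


H(X|Y) = H(X,Y) - H(Y) = 4.58 - 0.7 = 3.88

3.88 bits


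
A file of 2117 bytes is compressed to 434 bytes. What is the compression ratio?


Ratio = original / compressed = 2117 / 434 = 4.8779

4.8779


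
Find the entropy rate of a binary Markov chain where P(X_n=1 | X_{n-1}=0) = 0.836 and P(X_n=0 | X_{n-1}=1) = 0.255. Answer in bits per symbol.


Stationary distribution: pi_0 = p10/(p01+p10) = 0.2337, pi_1 = 0.7663. Entropy rate H' = pi_0*H(p01) + pi_1*H(p10) = 0.2337*0.6438 + 0.7663*0.8191 = 0.7781

0.7781 bits/symbol


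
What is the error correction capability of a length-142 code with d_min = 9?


Correction capability = floor((d-1)/2) = floor((9-1)/2) = 4

4 errors


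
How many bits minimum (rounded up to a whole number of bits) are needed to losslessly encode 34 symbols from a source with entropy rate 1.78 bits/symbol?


Minimum bits >= n * H = 34 * 1.78 = 60.52, rounded up to a whole number of bits = 61

61 bits


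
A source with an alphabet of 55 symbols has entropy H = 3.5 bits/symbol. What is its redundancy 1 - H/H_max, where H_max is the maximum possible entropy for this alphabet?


H_max = log2(K) = log2(55) = 5.7814 bits/symbol. Redundancy = 1 - H/H_max = 1 - 3.5/5.7814 = 1 - 0.6054 = 0.3946

0.3946


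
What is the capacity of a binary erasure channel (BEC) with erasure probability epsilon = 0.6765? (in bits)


C = 1 - epsilon = 1 - 0.6765 = 0.3235

0.3235 bits


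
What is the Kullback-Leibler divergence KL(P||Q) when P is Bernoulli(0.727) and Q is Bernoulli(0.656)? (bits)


KL = p*log2(p/q) + (1-p)*log2((1-p)/(1-q)) = 0.727*log2(0.727/0.656) + 0.273*log2(0.273/0.344) = 0.0167

0.0167 bits


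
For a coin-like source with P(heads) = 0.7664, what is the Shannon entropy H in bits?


H = -p*log2(p) - (1-p)*log2(1-p). -0.7664*log2(0.7664) = 0.294168; -0.2336*log2(0.2336) = 0.490067. H = 0.294168 + 0.490067 = 0.7842

0.7842 bits


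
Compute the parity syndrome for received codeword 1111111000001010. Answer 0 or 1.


Syndrome = XOR of all bits = 1 XOR 1 XOR 1 XOR 1 XOR 1 XOR 1 XOR 1 XOR 0 XOR 0 XOR 0 XOR 0 XOR 0 XOR 1 XOR 0 XOR 1 XOR 0 = 1

1


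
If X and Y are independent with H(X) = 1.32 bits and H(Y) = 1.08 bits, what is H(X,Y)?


For independent variables, H(X,Y) = H(X) + H(Y) = 1.32 + 1.08 = 2.4

2.4 bits


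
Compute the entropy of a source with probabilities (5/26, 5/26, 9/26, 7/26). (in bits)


H = -sum(p_i * log2(p_i)). Terms: -(5/26)*log2(5/26) = 0.457406; -(5/26)*log2(5/26) = 0.457406; -(9/26)*log2(9/26) = 0.529794; -(7/26)*log2(7/26) = 0.509677. H = 0.457406 + 0.457406 + 0.529794 + 0.509677 = 1.9543

1.9543 bits


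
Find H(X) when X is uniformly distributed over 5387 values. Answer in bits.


H = log2(n) = log2(5387) = 12.3953

12.3953 bits


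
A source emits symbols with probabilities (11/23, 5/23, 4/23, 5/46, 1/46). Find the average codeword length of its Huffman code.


Huffman construction (repeatedly merge the two least-probable nodes; each merge adds 1 bit to every symbol beneath it): 1/46 + 5/46 = 3/23; 3/23 + 4/23 = 7/23; 5/23 + 7/23 = 12/23; 11/23 + 12/23 = 1. Resulting codeword lengths (in the order the probabilities were given): (1, 2, 3, 4, 4). L_avg = sum(p_i * l_i) = 11/23*1 + 5/23*2 + 4/23*3 + 5/46*4 + 1/46*4 = 45/23 = 1.9565

1.9565 bits


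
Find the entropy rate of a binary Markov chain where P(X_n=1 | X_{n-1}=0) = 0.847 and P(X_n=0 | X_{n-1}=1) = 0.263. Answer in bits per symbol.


Stationary distribution: pi_0 = p10/(p01+p10) = 0.2369, pi_1 = 0.7631. Entropy rate H' = pi_0*H(p01) + pi_1*H(p10) = 0.2369*0.6173 + 0.7631*0.8312 = 0.7805

0.7805 bits/symbol


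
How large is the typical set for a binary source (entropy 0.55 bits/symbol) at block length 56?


log2|A_typical| = nH = 56 * 0.55 = 30.8, so |A_typical| ~ 2^30.8 = 1.869e+09

1.869e+09


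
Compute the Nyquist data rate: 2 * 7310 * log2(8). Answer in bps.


Rate = 2 * B * log2(M) = 2 * 7310 * 3.0 = 43860.0

43860.0 bps


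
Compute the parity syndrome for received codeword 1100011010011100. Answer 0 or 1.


Syndrome = XOR of all bits = 1 XOR 1 XOR 0 XOR 0 XOR 0 XOR 1 XOR 1 XOR 0 XOR 1 XOR 0 XOR 0 XOR 1 XOR 1 XOR 1 XOR 0 XOR 0 = 0

0


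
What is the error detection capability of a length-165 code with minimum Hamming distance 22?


Detection capability = d_min - 1 = 22 - 1 = 21

21 errors


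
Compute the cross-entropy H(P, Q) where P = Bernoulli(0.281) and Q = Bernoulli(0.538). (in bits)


H(P,Q) = -p*log2(q) - (1-p)*log2(1-q). -0.281*log2(0.538) = 0.251304; -0.719*log2(0.462) = 0.800991. H(P,Q) = 0.251304 + 0.800991 = 1.0523

1.0523 bits


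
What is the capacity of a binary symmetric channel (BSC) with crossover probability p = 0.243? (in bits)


H(p) = -p*log2(p) - (1-p)*log2(1-p) = -0.243*log2(0.243) - 0.757*log2(0.757) = 0.495956 + 0.304038 = 0.8. C = 1 - H(p) = 1 - 0.8 = 0.2

0.2 bits


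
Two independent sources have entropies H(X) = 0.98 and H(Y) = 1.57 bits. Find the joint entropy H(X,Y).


For independent variables, H(X,Y) = H(X) + H(Y) = 0.98 + 1.57 = 2.55

2.55 bits


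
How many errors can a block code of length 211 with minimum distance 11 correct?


Correction capability = floor((d-1)/2) = floor((11-1)/2) = 5

5 errors


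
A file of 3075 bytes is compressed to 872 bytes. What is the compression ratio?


Ratio = original / compressed = 3075 / 872 = 3.5264

3.5264


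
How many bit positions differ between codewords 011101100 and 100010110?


Count differing positions: ^ ^ ^ ^ ^ ^ . ^ . = 7 differences

7


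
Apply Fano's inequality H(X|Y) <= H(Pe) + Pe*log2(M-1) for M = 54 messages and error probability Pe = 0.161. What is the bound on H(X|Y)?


H(Pe) = -Pe*log2(Pe) - (1-Pe)*log2(1-Pe) = -0.161*log2(0.161) - 0.839*log2(0.839) = 0.424214 + 0.212483 = 0.6367. Pe*log2(M-1) = 0.161*log2(53) = 0.922195. Bound = H(Pe) + Pe*log2(M-1) = 0.424214 + 0.212483 + 0.922195 = 1.5589

1.5589 bits


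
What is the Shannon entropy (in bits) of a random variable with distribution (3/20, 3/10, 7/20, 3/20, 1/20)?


H = -sum(p_i * log2(p_i)). Terms: -(3/20)*log2(3/20) = 0.410545; -(3/10)*log2(3/10) = 0.521090; -(7/20)*log2(7/20) = 0.530101; -(3/20)*log2(3/20) = 0.410545; -(1/20)*log2(1/20) = 0.216096. H = 0.410545 + 0.521090 + 0.530101 + 0.410545 + 0.216096 = 2.0884

2.0884 bits


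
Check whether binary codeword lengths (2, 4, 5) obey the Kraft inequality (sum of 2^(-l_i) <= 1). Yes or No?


Kraft sum = sum(2^(-l_i)) = 0.3438, need <= 1. Result: satisfied (a binary prefix-free code with these lengths exists)

Yes


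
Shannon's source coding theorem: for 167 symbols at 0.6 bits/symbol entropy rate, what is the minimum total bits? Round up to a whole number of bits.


Minimum bits >= n * H = 167 * 0.6 = 100.2, rounded up to a whole number of bits = 101

101 bits


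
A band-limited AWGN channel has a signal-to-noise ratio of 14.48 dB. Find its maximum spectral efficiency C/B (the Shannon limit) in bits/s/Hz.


SNR_linear = 10^(14.48/10) = 28.0543; C/B = log2(1 + SNR_linear) = log2(1 + 28.0543) = 4.8607

4.8607 bits/s/Hz


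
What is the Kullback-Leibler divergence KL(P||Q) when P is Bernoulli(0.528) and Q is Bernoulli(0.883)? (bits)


KL = p*log2(p/q) + (1-p)*log2((1-p)/(1-q)) = 0.528*log2(0.528/0.883) + 0.472*log2(0.472/0.117) = 0.5581

0.5581 bits


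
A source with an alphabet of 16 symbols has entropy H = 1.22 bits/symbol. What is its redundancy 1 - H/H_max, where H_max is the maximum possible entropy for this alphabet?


H_max = log2(K) = log2(16) = 4.0 bits/symbol. Redundancy = 1 - H/H_max = 1 - 1.22/4.0 = 1 - 0.305 = 0.695

0.695


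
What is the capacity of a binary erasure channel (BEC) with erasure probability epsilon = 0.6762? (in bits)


C = 1 - epsilon = 1 - 0.6762 = 0.3238

0.3238 bits


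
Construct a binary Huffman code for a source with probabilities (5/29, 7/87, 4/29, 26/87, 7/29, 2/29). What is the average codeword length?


Huffman construction (repeatedly merge the two least-probable nodes; each merge adds 1 bit to every symbol beneath it): 2/29 + 7/87 = 13/87; 4/29 + 13/87 = 25/87; 5/29 + 7/29 = 12/29; 25/87 + 26/87 = 17/29; 12/29 + 17/29 = 1. Resulting codeword lengths (in the order the probabilities were given): (2, 4, 3, 2, 2, 4). L_avg = sum(p_i * l_i) = 5/29*2 + 7/87*4 + 4/29*3 + 26/87*2 + 7/29*2 + 2/29*4 = 212/87 = 2.4368

2.4368 bits


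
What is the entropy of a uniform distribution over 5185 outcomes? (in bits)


H = log2(n) = log2(5185) = 12.3401

12.3401 bits


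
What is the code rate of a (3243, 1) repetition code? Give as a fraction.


Rate = k/n = 1/3243

1/3243


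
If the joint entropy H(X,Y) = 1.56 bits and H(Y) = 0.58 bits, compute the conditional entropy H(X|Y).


H(X|Y) = H(X,Y) - H(Y) = 1.56 - 0.58 = 0.98

0.98 bits


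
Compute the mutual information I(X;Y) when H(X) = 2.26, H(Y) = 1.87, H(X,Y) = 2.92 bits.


I(X;Y) = H(X) + H(Y) - H(X,Y) = 2.26 + 1.87 - 2.92 = 1.21

1.21 bits


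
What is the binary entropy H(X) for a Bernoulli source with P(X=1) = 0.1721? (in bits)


H = -p*log2(p) - (1-p)*log2(1-p). -0.1721*log2(0.1721) = 0.436907; -0.8279*log2(0.8279) = 0.225579. H = 0.436907 + 0.225579 = 0.6625

0.6625 bits


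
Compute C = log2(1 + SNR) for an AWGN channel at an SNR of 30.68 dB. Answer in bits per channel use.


SNR_linear = 10^(30.68/10) = 1169.4994; C = log2(1 + SNR_linear) = log2(1 + 1169.4994) = 10.1929

10.1929 bits/channel use


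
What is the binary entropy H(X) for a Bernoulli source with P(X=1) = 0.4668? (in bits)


H = -p*log2(p) - (1-p)*log2(1-p). -0.4668*log2(0.4668) = 0.513071; -0.5332*log2(0.5332) = 0.483746. H = 0.513071 + 0.483746 = 0.9968

0.9968 bits


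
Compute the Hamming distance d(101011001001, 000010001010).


Count differing positions: ^ . ^ . . ^ . . . . ^ ^ = 5 differences

5


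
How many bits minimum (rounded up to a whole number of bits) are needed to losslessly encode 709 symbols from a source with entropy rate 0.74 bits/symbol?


Minimum bits >= n * H = 709 * 0.74 = 524.66, rounded up to a whole number of bits = 525

525 bits


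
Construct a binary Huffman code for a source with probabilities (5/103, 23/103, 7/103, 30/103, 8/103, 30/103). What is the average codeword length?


Huffman construction (repeatedly merge the two least-probable nodes; each merge adds 1 bit to every symbol beneath it): 5/103 + 7/103 = 12/103; 8/103 + 12/103 = 20/103; 20/103 + 23/103 = 43/103; 30/103 + 30/103 = 60/103; 43/103 + 60/103 = 1. Resulting codeword lengths (in the order the probabilities were given): (4, 2, 4, 2, 3, 2). L_avg = sum(p_i * l_i) = 5/103*4 + 23/103*2 + 7/103*4 + 30/103*2 + 8/103*3 + 30/103*2 = 238/103 = 2.3107

2.3107 bits


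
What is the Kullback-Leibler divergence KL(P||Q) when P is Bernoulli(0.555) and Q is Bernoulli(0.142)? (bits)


KL = p*log2(p/q) + (1-p)*log2((1-p)/(1-q)) = 0.555*log2(0.555/0.142) + 0.445*log2(0.445/0.858) = 0.67

0.67 bits


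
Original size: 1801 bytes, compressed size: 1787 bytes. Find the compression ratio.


Ratio = original / compressed = 1801 / 1787 = 1.0078

1.0078


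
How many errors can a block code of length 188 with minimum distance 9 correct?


Correction capability = floor((d-1)/2) = floor((9-1)/2) = 4

4 errors


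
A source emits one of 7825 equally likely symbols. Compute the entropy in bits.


H = log2(n) = log2(7825) = 12.9339

12.9339 bits


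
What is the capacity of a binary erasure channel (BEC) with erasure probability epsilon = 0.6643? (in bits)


C = 1 - epsilon = 1 - 0.6643 = 0.3357

0.3357 bits


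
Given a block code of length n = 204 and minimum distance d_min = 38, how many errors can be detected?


Detection capability = d_min - 1 = 38 - 1 = 37

37 errors


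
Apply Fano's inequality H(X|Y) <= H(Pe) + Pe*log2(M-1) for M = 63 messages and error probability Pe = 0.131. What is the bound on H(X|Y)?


H(Pe) = -Pe*log2(Pe) - (1-Pe)*log2(1-Pe) = -0.131*log2(0.131) - 0.869*log2(0.869) = 0.384139 + 0.176035 = 0.5602. Pe*log2(M-1) = 0.131*log2(62) = 0.780000. Bound = H(Pe) + Pe*log2(M-1) = 0.384139 + 0.176035 + 0.780000 = 1.3402

1.3402 bits


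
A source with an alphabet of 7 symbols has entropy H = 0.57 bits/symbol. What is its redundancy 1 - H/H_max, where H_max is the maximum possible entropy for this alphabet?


H_max = log2(K) = log2(7) = 2.8074 bits/symbol. Redundancy = 1 - H/H_max = 1 - 0.57/2.8074 = 1 - 0.203 = 0.797

0.797


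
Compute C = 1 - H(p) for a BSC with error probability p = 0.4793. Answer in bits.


H(p) = -p*log2(p) - (1-p)*log2(1-p) = -0.4793*log2(0.4793) - 0.5207*log2(0.5207) = 0.508537 + 0.490226 = 0.9988. C = 1 - H(p) = 1 - 0.9988 = 0.0012

0.0012 bits


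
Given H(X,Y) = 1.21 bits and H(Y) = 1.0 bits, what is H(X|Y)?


H(X|Y) = H(X,Y) - H(Y) = 1.21 - 1.0 = 0.21

0.21 bits


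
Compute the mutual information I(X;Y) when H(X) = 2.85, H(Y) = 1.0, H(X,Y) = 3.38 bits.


I(X;Y) = H(X) + H(Y) - H(X,Y) = 2.85 + 1.0 - 3.38 = 0.47

0.47 bits


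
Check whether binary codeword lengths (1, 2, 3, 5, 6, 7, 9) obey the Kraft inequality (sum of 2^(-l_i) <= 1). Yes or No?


Kraft sum = sum(2^(-l_i)) = 0.9316, need <= 1. Result: satisfied (a binary prefix-free code with these lengths exists)

Yes


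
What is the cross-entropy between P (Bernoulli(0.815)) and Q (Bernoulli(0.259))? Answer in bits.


H(P,Q) = -p*log2(q) - (1-p)*log2(1-q). -0.815*log2(0.259) = 1.588415; -0.185*log2(0.741) = 0.080004. H(P,Q) = 1.588415 + 0.080004 = 1.6684

1.6684 bits


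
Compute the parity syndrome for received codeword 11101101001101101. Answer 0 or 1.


Syndrome = XOR of all bits = 1 XOR 1 XOR 1 XOR 0 XOR 1 XOR 1 XOR 0 XOR 1 XOR 0 XOR 0 XOR 1 XOR 1 XOR 0 XOR 1 XOR 1 XOR 0 XOR 1 = 1

1


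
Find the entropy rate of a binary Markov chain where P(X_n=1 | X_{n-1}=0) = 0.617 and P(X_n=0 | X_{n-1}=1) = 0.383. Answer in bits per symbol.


Stationary distribution: pi_0 = p10/(p01+p10) = 0.383, pi_1 = 0.617. Entropy rate H' = pi_0*H(p01) + pi_1*H(p10) = 0.383*0.9601 + 0.617*0.9601 = 0.9601

0.9601 bits/symbol


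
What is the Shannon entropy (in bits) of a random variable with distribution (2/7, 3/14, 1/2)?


H = -sum(p_i * log2(p_i)). Terms: -(2/7)*log2(2/7) = 0.516387; -(3/14)*log2(3/14) = 0.476227; -(1/2)*log2(1/2) = 0.500000. H = 0.516387 + 0.476227 + 0.500000 = 1.4926

1.4926 bits


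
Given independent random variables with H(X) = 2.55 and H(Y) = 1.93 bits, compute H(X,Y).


For independent variables, H(X,Y) = H(X) + H(Y) = 2.55 + 1.93 = 4.48

4.48 bits


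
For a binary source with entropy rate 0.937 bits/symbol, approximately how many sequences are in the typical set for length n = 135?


log2|A_typical| = nH = 135 * 0.937 = 126.495, so |A_typical| ~ 2^126.495 = 1.199e+38

1.199e+38


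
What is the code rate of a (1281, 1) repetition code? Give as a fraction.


Rate = k/n = 1/1281

1/1281


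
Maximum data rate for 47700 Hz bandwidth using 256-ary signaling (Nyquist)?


Rate = 2 * B * log2(M) = 2 * 47700 * 8.0 = 763200.0

763200.0 bps


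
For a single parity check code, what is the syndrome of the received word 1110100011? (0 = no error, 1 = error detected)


Syndrome = XOR of all bits = 1 XOR 1 XOR 1 XOR 0 XOR 1 XOR 0 XOR 0 XOR 0 XOR 1 XOR 1 = 0

0


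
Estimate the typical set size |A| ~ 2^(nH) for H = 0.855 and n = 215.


log2|A_typical| = nH = 215 * 0.855 = 183.825, so |A_typical| ~ 2^183.825 = 2.172e+55

2.172e+55


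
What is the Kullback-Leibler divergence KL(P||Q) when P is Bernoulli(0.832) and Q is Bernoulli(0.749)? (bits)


KL = p*log2(p/q) + (1-p)*log2((1-p)/(1-q)) = 0.832*log2(0.832/0.749) + 0.168*log2(0.168/0.251) = 0.0288

0.0288 bits


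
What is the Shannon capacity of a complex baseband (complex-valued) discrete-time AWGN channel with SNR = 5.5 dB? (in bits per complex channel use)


SNR_linear = 10^(5.5/10) = 3.5481; C = log2(1 + SNR_linear) = log2(1 + 3.5481) = 2.1853

2.1853 bits/channel use


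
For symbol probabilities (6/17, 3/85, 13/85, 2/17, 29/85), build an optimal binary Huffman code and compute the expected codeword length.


Huffman construction (repeatedly merge the two least-probable nodes; each merge adds 1 bit to every symbol beneath it): 3/85 + 2/17 = 13/85; 13/85 + 13/85 = 26/85; 26/85 + 29/85 = 11/17; 6/17 + 11/17 = 1. Resulting codeword lengths (in the order the probabilities were given): (1, 4, 3, 4, 2). L_avg = sum(p_i * l_i) = 6/17*1 + 3/85*4 + 13/85*3 + 2/17*4 + 29/85*2 = 179/85 = 2.1059

2.1059 bits


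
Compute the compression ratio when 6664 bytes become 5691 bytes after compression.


Ratio = original / compressed = 6664 / 5691 = 1.171

1.171


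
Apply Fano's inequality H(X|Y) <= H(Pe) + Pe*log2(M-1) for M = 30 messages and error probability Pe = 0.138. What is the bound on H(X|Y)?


H(Pe) = -Pe*log2(Pe) - (1-Pe)*log2(1-Pe) = -0.138*log2(0.138) - 0.862*log2(0.862) = 0.394302 + 0.184675 = 0.579. Pe*log2(M-1) = 0.138*log2(29) = 0.670401. Bound = H(Pe) + Pe*log2(M-1) = 0.394302 + 0.184675 + 0.670401 = 1.2494

1.2494 bits


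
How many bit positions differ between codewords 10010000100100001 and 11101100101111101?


Count differing positions: . ^ ^ ^ ^ ^ . . . . ^ . ^ ^ ^ . . = 9 differences

9


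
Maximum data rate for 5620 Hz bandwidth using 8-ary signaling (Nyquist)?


Rate = 2 * B * log2(M) = 2 * 5620 * 3.0 = 33720.0

33720.0 bps


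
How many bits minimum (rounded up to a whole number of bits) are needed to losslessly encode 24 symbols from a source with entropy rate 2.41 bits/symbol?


Minimum bits >= n * H = 24 * 2.41 = 57.84, rounded up to a whole number of bits = 58

58 bits


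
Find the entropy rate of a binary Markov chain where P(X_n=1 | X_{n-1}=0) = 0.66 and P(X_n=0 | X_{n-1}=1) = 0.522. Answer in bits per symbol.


Stationary distribution: pi_0 = p10/(p01+p10) = 0.4416, pi_1 = 0.5584. Entropy rate H' = pi_0*H(p01) + pi_1*H(p10) = 0.4416*0.9248 + 0.5584*0.9986 = 0.966

0.966 bits/symbol


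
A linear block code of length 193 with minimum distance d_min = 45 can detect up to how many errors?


Detection capability = d_min - 1 = 45 - 1 = 44

44 errors


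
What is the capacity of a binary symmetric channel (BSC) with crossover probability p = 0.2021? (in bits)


H(p) = -p*log2(p) - (1-p)*log2(1-p) = -0.2021*log2(0.2021) - 0.7979*log2(0.7979) = 0.466216 + 0.259892 = 0.7261. C = 1 - H(p) = 1 - 0.7261 = 0.2739

0.2739 bits


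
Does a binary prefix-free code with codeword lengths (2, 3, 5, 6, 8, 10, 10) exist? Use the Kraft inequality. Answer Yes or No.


Kraft sum = sum(2^(-l_i)) = 0.4277, need <= 1. Result: satisfied (a binary prefix-free code with these lengths exists)

Yes


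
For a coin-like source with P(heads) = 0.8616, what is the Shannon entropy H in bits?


H = -p*log2(p) - (1-p)*log2(1-p). -0.8616*log2(0.8616) = 0.185166; -0.1384*log2(0.1384) = 0.394867. H = 0.185166 + 0.394867 = 0.58

0.58 bits


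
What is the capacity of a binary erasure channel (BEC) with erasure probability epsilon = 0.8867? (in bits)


C = 1 - epsilon = 1 - 0.8867 = 0.1133

0.1133 bits


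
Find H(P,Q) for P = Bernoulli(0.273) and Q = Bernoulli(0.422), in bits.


H(P,Q) = -p*log2(q) - (1-p)*log2(1-q). -0.273*log2(0.422) = 0.339799; -0.727*log2(0.578) = 0.574954. H(P,Q) = 0.339799 + 0.574954 = 0.9148

0.9148 bits


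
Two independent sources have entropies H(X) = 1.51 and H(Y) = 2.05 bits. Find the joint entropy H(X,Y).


For independent variables, H(X,Y) = H(X) + H(Y) = 1.51 + 2.05 = 3.56

3.56 bits


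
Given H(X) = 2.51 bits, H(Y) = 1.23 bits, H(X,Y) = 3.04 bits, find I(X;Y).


I(X;Y) = H(X) + H(Y) - H(X,Y) = 2.51 + 1.23 - 3.04 = 0.7

0.7 bits


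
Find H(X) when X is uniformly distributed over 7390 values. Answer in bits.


H = log2(n) = log2(7390) = 12.8514

12.8514 bits


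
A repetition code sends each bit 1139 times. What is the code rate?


Rate = k/n = 1/1139

1/1139


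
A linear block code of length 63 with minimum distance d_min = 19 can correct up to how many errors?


Correction capability = floor((d-1)/2) = floor((19-1)/2) = 9

9 errors


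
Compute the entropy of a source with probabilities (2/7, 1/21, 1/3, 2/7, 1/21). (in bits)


H = -sum(p_i * log2(p_i)). Terms: -(2/7)*log2(2/7) = 0.516387; -(1/21)*log2(1/21) = 0.209158; -(1/3)*log2(1/3) = 0.528321; -(2/7)*log2(2/7) = 0.516387; -(1/21)*log2(1/21) = 0.209158. H = 0.516387 + 0.209158 + 0.528321 + 0.516387 + 0.209158 = 1.9794

1.9794 bits


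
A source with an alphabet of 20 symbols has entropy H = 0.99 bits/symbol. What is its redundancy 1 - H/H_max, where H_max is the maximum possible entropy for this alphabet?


H_max = log2(K) = log2(20) = 4.3219 bits/symbol. Redundancy = 1 - H/H_max = 1 - 0.99/4.3219 = 1 - 0.2291 = 0.7709

0.7709


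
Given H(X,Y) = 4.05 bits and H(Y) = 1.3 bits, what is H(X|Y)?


H(X|Y) = H(X,Y) - H(Y) = 4.05 - 1.3 = 2.75

2.75 bits


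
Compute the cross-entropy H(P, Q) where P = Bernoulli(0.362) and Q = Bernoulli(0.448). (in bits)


H(P,Q) = -p*log2(q) - (1-p)*log2(1-q). -0.362*log2(0.448) = 0.419351; -0.638*log2(0.552) = 0.546932. H(P,Q) = 0.419351 + 0.546932 = 0.9663

0.9663 bits


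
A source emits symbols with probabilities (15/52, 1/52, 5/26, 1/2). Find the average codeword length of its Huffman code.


Huffman construction (repeatedly merge the two least-probable nodes; each merge adds 1 bit to every symbol beneath it): 1/52 + 5/26 = 11/52; 11/52 + 15/52 = 1/2; 1/2 + 1/2 = 1. Resulting codeword lengths (in the order the probabilities were given): (2, 3, 3, 1). L_avg = sum(p_i * l_i) = 15/52*2 + 1/52*3 + 5/26*3 + 1/2*1 = 89/52 = 1.7115

1.7115 bits


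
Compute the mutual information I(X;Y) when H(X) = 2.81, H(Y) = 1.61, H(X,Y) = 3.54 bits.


I(X;Y) = H(X) + H(Y) - H(X,Y) = 2.81 + 1.61 - 3.54 = 0.88

0.88 bits


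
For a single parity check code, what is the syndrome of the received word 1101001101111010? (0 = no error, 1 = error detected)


Syndrome = XOR of all bits = 1 XOR 1 XOR 0 XOR 1 XOR 0 XOR 0 XOR 1 XOR 1 XOR 0 XOR 1 XOR 1 XOR 1 XOR 1 XOR 0 XOR 1 XOR 0 = 0

0


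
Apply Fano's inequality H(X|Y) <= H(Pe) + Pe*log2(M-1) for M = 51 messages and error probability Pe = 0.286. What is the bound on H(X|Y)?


H(Pe) = -Pe*log2(Pe) - (1-Pe)*log2(1-Pe) = -0.286*log2(0.286) - 0.714*log2(0.714) = 0.516491 + 0.347007 = 0.8635. Pe*log2(M-1) = 0.286*log2(50) = 1.614143. Bound = H(Pe) + Pe*log2(M-1) = 0.516491 + 0.347007 + 1.614143 = 2.4776

2.4776 bits


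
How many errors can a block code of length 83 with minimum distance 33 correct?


Correction capability = floor((d-1)/2) = floor((33-1)/2) = 16

16 errors


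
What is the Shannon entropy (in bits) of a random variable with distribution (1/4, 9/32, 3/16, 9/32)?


H = -sum(p_i * log2(p_i)). Terms: -(1/4)*log2(1/4) = 0.500000; -(9/32)*log2(9/32) = 0.514709; -(3/16)*log2(3/16) = 0.452820; -(9/32)*log2(9/32) = 0.514709. H = 0.500000 + 0.514709 + 0.452820 + 0.514709 = 1.9822

1.9822 bits


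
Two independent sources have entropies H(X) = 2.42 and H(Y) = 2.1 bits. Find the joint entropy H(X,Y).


For independent variables, H(X,Y) = H(X) + H(Y) = 2.42 + 2.1 = 4.52

4.52 bits


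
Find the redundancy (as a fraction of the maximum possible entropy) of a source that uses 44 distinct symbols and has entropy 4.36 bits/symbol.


H_max = log2(K) = log2(44) = 5.4594 bits/symbol. Redundancy = 1 - H/H_max = 1 - 4.36/5.4594 = 1 - 0.7986 = 0.2014

0.2014


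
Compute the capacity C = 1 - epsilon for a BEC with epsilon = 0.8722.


C = 1 - epsilon = 1 - 0.8722 = 0.1278

0.1278 bits


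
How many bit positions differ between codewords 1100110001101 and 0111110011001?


Count differing positions: ^ . ^ ^ . . . . ^ . ^ . . = 5 differences

5


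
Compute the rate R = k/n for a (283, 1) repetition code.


Rate = k/n = 1/283

1/283


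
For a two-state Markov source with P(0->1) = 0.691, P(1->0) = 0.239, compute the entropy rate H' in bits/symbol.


Stationary distribution: pi_0 = p10/(p01+p10) = 0.257, pi_1 = 0.743. Entropy rate H' = pi_0*H(p01) + pi_1*H(p10) = 0.257*0.892 + 0.743*0.7934 = 0.8187

0.8187 bits/symbol


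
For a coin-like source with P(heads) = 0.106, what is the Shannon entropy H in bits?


H = -p*log2(p) - (1-p)*log2(1-p). -0.106*log2(0.106) = 0.343214; -0.894*log2(0.894) = 0.144518. H = 0.343214 + 0.144518 = 0.4877

0.4877 bits


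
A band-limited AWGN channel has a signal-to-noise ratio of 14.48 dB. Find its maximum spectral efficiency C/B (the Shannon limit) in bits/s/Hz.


SNR_linear = 10^(14.48/10) = 28.0543; C/B = log2(1 + SNR_linear) = log2(1 + 28.0543) = 4.8607

4.8607 bits/s/Hz


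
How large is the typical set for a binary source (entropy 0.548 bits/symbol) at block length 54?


log2|A_typical| = nH = 54 * 0.548 = 29.592, so |A_typical| ~ 2^29.592 = 8.092e+08

8.092e+08


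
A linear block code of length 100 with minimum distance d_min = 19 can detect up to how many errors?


Detection capability = d_min - 1 = 19 - 1 = 18

18 errors


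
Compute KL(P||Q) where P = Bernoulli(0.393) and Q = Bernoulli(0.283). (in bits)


KL = p*log2(p/q) + (1-p)*log2((1-p)/(1-q)) = 0.393*log2(0.393/0.283) + 0.607*log2(0.607/0.717) = 0.0403

0.0403 bits


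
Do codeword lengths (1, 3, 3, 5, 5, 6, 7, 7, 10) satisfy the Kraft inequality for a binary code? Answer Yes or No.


Kraft sum = sum(2^(-l_i)) = 0.8447, need <= 1. Result: satisfied (a binary prefix-free code with these lengths exists)

Yes


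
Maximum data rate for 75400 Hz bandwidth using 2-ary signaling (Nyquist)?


Rate = 2 * B * log2(M) = 2 * 75400 * 1.0 = 150800.0

150800.0 bps


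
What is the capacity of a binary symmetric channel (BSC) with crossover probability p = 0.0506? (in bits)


H(p) = -p*log2(p) - (1-p)*log2(1-p) = -0.0506*log2(0.0506) - 0.9494*log2(0.9494) = 0.217819 + 0.071121 = 0.2889. C = 1 - H(p) = 1 - 0.2889 = 0.7111

0.7111 bits


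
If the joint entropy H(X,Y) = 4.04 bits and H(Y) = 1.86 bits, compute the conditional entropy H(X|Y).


H(X|Y) = H(X,Y) - H(Y) = 4.04 - 1.86 = 2.18

2.18 bits


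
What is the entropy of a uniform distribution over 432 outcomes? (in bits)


H = log2(n) = log2(432) = 8.7549

8.7549 bits


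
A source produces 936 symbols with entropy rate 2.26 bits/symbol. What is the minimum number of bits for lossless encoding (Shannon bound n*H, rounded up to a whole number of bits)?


Minimum bits >= n * H = 936 * 2.26 = 2115.36, rounded up to a whole number of bits = 2116

2116 bits


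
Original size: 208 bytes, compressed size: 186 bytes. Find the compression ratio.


Ratio = original / compressed = 208 / 186 = 1.1183

1.1183


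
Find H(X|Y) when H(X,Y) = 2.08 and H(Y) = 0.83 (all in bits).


H(X|Y) = H(X,Y) - H(Y) = 2.08 - 0.83 = 1.25

1.25 bits


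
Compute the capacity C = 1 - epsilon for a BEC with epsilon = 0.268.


C = 1 - epsilon = 1 - 0.268 = 0.732

0.732 bits


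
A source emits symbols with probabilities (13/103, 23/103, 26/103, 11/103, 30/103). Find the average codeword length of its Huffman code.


Huffman construction (repeatedly merge the two least-probable nodes; each merge adds 1 bit to every symbol beneath it): 11/103 + 13/103 = 24/103; 23/103 + 24/103 = 47/103; 26/103 + 30/103 = 56/103; 47/103 + 56/103 = 1. Resulting codeword lengths (in the order the probabilities were given): (3, 2, 2, 3, 2). L_avg = sum(p_i * l_i) = 13/103*3 + 23/103*2 + 26/103*2 + 11/103*3 + 30/103*2 = 230/103 = 2.233

2.233 bits


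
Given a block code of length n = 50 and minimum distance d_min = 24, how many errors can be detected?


Detection capability = d_min - 1 = 24 - 1 = 23

23 errors


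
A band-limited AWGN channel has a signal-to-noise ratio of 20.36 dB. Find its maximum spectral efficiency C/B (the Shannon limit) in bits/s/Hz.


SNR_linear = 10^(20.36/10) = 108.6426; C/B = log2(1 + SNR_linear) = log2(1 + 108.6426) = 6.7767

6.7767 bits/s/Hz


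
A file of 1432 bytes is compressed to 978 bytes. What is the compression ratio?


Ratio = original / compressed = 1432 / 978 = 1.4642

1.4642


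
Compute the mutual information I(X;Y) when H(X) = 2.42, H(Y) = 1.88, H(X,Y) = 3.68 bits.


I(X;Y) = H(X) + H(Y) - H(X,Y) = 2.42 + 1.88 - 3.68 = 0.62

0.62 bits


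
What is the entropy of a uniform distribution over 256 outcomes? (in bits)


H = log2(n) = log2(256) = 8.0

8.0 bits


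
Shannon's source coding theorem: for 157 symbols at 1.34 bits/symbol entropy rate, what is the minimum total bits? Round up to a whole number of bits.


Minimum bits >= n * H = 157 * 1.34 = 210.38, rounded up to a whole number of bits = 211

211 bits


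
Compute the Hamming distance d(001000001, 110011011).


Count differing positions: ^ ^ ^ . ^ ^ . ^ . = 6 differences

6


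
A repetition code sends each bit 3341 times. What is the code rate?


Rate = k/n = 1/3341

1/3341


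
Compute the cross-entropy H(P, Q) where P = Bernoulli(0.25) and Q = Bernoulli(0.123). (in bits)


H(P,Q) = -p*log2(q) - (1-p)*log2(1-q). -0.25*log2(0.123) = 0.755817; -0.75*log2(0.877) = 0.142013. H(P,Q) = 0.755817 + 0.142013 = 0.8978

0.8978 bits


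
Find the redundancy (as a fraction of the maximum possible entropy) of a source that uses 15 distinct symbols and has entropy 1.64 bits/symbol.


H_max = log2(K) = log2(15) = 3.9069 bits/symbol. Redundancy = 1 - H/H_max = 1 - 1.64/3.9069 = 1 - 0.4198 = 0.5802

0.5802


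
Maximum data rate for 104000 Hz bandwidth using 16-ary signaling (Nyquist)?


Rate = 2 * B * log2(M) = 2 * 104000 * 4.0 = 832000.0

832000.0 bps


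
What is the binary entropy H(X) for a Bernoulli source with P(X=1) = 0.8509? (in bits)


H = -p*log2(p) - (1-p)*log2(1-p). -0.8509*log2(0.8509) = 0.198207; -0.1491*log2(0.1491) = 0.409376. H = 0.198207 + 0.409376 = 0.6076

0.6076 bits


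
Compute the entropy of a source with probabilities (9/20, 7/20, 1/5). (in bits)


H = -sum(p_i * log2(p_i)). Terms: -(9/20)*log2(9/20) = 0.518401; -(7/20)*log2(7/20) = 0.530101; -(1/5)*log2(1/5) = 0.464386. H = 0.518401 + 0.530101 + 0.464386 = 1.5129

1.5129 bits
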